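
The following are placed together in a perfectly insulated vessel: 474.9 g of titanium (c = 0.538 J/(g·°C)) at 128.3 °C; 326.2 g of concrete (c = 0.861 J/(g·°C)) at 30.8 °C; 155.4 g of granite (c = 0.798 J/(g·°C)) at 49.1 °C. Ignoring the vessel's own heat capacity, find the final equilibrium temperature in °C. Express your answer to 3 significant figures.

T_f = 72.0 °C

Σ mᵢcᵢ(T − Tᵢ) = 0  ⇒  T = Σ mᵢcᵢTᵢ / Σ mᵢcᵢ
Σ mᵢcᵢ = 474.9×0.538 + 326.2×0.861 + 155.4×0.798 = 660.3636
Σ mᵢcᵢTᵢ = 255.4962×128.3 + 280.8582×30.8 + 124.0092×49.1 = 47519
T = 47519 / 660.3636 = 71.96 °C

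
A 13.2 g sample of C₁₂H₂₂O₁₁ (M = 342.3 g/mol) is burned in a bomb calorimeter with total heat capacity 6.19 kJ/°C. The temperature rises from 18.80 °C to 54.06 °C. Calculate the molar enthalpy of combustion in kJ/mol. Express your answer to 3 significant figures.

ΔH = -5660 kJ/mol

ΔT = 54.06 − 18.80 = 35.26 °C
q_cal = C_cal × ΔT = 6.19 × 35.26 = 218.2594 kJ
n = 13.2 / 342.3 = 0.03856 mol
q_rxn = −q_cal = -218.2594 kJ
ΔH = -218.2594 / 0.03856 = -5660 kJ/mol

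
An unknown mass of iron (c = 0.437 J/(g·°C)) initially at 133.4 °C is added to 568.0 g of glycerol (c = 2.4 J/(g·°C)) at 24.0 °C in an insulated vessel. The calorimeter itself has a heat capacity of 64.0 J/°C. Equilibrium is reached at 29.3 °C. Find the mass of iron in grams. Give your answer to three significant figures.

m = 166 g

q_gained = (568.0 × 2.4 + 64.0) × (29.3 − 24.0) = 7564 J
q_lost = m × 0.437 × (133.4 − 29.3) = 45.4917 m
m = 7564 / 45.4917 = 166 g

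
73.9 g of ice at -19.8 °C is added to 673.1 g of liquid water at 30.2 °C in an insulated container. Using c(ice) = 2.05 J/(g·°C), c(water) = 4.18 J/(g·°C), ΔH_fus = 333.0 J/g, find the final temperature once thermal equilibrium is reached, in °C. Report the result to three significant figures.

T_f = 18.4 °C

Heat to bring ice to 0 °C and melt it: q₁ = 73.9×2.05×19.8 + 73.9×333.0 = 27608 J
Heat the water can supply cooling to 0 °C: 673.1×4.18×30.2 = 84969.5 J > q₁, so all ice melts.
Energy balance: 673.1×4.18×(30.2 − T) = 27608 + 73.9×4.18×(T − 0)
2813.558(30.2 − T) = 27608 + 308.902 T
84969.5 − 27608 = 3122.460 T
T = 57361.5 / 3122.460 = 18.37 °C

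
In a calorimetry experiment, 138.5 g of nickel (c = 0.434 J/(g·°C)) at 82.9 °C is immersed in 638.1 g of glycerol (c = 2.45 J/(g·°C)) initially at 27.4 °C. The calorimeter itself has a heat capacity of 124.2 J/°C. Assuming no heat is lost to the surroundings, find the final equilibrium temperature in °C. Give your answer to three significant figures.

T_f = 29.3 °C

Heat lost by nickel = heat gained by glycerol + calorimeter.
(138.5)(0.434)(82.9 − T) = [(638.1)(2.45) + 124.2](T − 27.4)
60.109 (82.9 − T) = 1687.545 (T − 27.4)
4983.0 − 60.109 T = 1687.545 T − 46239
51222.0 = 1747.654 T
T = 29.31 °C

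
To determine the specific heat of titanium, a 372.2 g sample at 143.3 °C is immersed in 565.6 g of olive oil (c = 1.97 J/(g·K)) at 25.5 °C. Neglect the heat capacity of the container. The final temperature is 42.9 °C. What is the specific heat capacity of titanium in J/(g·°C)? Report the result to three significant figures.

q_gained = (565.6 × 1.97) × (42.9 − 25.5) = 19390 J
q_lost = 372.2 × c × (143.3 − 42.9) = 37368.88 c
Set equal: c = 19390 / 37368.88 = 0.519 J/(g·°C)

c = 0.519 J/(g·°C)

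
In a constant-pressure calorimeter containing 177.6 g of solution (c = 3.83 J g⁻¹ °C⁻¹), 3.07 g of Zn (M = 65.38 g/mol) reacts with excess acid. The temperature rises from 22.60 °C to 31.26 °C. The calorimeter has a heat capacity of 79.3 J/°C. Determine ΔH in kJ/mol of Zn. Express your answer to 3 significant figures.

ΔH = -140 kJ/mol

|ΔT| = |31.26 − 22.60| = 8.66 °C
|q_surr| = (177.6 × 3.83 + 79.3) × 8.66 = 759.508 × 8.66 = 6577 J
n(Zn) = 3.07 / 65.38 = 0.04696 mol
Temperature rose, so q_rxn = −|q_surr| = -6.577 kJ
ΔH = q_rxn / n = -140.1 kJ/mol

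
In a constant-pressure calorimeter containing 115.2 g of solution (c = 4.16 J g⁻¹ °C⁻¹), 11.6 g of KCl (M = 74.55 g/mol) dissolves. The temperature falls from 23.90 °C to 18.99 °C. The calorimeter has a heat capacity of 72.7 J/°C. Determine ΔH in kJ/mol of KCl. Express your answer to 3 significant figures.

|ΔT| = |18.99 − 23.90| = 4.91 °C
|q_surr| = (115.2 × 4.16 + 72.7) × 4.91 = 551.932 × 4.91 = 2710 J
n(KCl) = 11.6 / 74.55 = 0.1556 mol
Temperature fell, so q_rxn = +|q_surr| = 2.710 kJ
ΔH = q_rxn / n = 17.42 kJ/mol

ΔH = 17.4 kJ/mol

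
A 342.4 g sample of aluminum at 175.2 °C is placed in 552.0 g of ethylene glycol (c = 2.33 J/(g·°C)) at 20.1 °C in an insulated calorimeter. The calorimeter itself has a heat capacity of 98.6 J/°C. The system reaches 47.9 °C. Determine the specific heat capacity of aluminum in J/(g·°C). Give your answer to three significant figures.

c = 0.883 J/(g·°C)

q_gained = (552.0 × 2.33 + 98.6) × (47.9 − 20.1) = 38500 J
q_lost = 342.4 × c × (175.2 − 47.9) = 43587.52 c
Set equal: c = 38500 / 43587.52 = 0.883 J/(g·°C)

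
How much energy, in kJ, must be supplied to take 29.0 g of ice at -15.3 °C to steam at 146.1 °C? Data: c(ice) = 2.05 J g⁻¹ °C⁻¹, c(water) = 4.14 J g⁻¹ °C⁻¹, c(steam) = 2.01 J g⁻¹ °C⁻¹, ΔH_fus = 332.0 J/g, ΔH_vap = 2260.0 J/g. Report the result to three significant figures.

q1 (heat ice -15.3→0.0 °C): 29.0 × 2.05 × 15.3 = 910 J
q2 (melt at 0 °C): 29.0 × 332.0 = 9628 J
q3 (heat water 0.0→100.0 °C): 29.0 × 4.14 × 100.0 = 12006 J
q4 (vaporize at 100 °C): 29.0 × 2260.0 = 65540 J
q5 (heat steam 100.0→146.1 °C): 29.0 × 2.01 × 46.1 = 2687 J
Total: 910 + 9628 + 12006 + 65540 + 2687 = 90771 J = 90.8 kJ

q = 90.8 kJ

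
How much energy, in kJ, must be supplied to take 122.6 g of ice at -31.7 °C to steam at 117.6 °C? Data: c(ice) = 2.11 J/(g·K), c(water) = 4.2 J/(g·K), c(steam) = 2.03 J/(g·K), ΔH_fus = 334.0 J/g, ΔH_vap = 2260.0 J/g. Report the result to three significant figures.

q1 (heat ice -31.7→0.0 °C): 122.6 × 2.11 × 31.7 = 8200 J
q2 (melt at 0 °C): 122.6 × 334.0 = 40948 J
q3 (heat water 0.0→100.0 °C): 122.6 × 4.2 × 100.0 = 51492 J
q4 (vaporize at 100 °C): 122.6 × 2260.0 = 277076 J
q5 (heat steam 100.0→117.6 °C): 122.6 × 2.03 × 17.6 = 4380 J
Total: 8200 + 40948 + 51492 + 277076 + 4380 = 382096 J = 382 kJ

q = 382 kJ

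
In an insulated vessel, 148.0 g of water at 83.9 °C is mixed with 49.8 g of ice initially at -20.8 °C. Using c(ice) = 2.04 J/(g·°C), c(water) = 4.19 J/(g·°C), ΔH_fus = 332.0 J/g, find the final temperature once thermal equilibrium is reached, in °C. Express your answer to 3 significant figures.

T_f = 40.3 °C

Heat to bring ice to 0 °C and melt it: q₁ = 49.8×2.04×20.8 + 49.8×332.0 = 18647 J
Heat the water can supply cooling to 0 °C: 148.0×4.19×83.9 = 52028.1 J > q₁, so all ice melts.
Energy balance: 148.0×4.19×(83.9 − T) = 18647 + 49.8×4.19×(T − 0)
620.12(83.9 − T) = 18647 + 208.662 T
52028.1 − 18647 = 828.782 T
T = 33381.1 / 828.782 = 40.28 °C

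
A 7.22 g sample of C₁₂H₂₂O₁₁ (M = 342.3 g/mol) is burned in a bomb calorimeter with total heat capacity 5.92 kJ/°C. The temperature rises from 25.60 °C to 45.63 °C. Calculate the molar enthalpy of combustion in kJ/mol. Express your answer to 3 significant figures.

ΔT = 45.63 − 25.60 = 20.03 °C
q_cal = C_cal × ΔT = 5.92 × 20.03 = 118.5776 kJ
n = 7.22 / 342.3 = 0.02109 mol
q_rxn = −q_cal = -118.5776 kJ
ΔH = -118.5776 / 0.02109 = -5622 kJ/mol

ΔH = -5620 kJ/mol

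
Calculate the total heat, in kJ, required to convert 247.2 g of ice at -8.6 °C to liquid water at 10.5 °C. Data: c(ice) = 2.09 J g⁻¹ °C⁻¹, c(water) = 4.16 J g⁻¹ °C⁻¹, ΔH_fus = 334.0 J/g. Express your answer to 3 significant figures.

q1 (heat ice -8.6→0.0 °C): 247.2 × 2.09 × 8.6 = 4443 J
q2 (melt at 0 °C): 247.2 × 334.0 = 82565 J
q3 (heat water 0.0→10.5 °C): 247.2 × 4.16 × 10.5 = 10798 J
Total: 4443 + 82565 + 10798 = 97806 J = 97.8 kJ

q = 97.8 kJ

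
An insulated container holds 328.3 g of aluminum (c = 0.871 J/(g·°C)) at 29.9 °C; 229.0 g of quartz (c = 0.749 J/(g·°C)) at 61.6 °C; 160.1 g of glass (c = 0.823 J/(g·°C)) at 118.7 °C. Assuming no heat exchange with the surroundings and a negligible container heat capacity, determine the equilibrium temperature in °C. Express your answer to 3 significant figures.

Σ mᵢcᵢ(T − Tᵢ) = 0  ⇒  T = Σ mᵢcᵢTᵢ / Σ mᵢcᵢ
Σ mᵢcᵢ = 328.3×0.871 + 229.0×0.749 + 160.1×0.823 = 589.2326
Σ mᵢcᵢTᵢ = 285.9493×29.9 + 171.521×61.6 + 131.7623×118.7 = 34756
T = 34756 / 589.2326 = 58.99 °C

T_f = 59.0 °C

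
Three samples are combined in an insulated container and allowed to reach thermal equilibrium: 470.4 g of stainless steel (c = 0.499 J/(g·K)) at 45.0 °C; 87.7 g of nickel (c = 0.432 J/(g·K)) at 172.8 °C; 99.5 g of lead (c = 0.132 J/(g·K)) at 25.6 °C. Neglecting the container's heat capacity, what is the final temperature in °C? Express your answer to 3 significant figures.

Σ mᵢcᵢ(T − Tᵢ) = 0  ⇒  T = Σ mᵢcᵢTᵢ / Σ mᵢcᵢ
Σ mᵢcᵢ = 470.4×0.499 + 87.7×0.432 + 99.5×0.132 = 285.7500
Σ mᵢcᵢTᵢ = 234.7296×45.0 + 37.8864×172.8 + 13.134×25.6 = 17446
T = 17446 / 285.7500 = 61.05 °C

T_f = 61.1 °C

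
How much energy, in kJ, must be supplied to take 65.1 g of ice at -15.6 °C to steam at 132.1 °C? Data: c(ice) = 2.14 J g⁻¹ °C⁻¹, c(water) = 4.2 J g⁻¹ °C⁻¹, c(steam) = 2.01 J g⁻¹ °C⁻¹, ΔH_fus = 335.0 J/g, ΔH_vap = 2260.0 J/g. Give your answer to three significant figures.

q = 203 kJ

q1 (heat ice -15.6→0.0 °C): 65.1 × 2.14 × 15.6 = 2173 J
q2 (melt at 0 °C): 65.1 × 335.0 = 21809 J
q3 (heat water 0.0→100.0 °C): 65.1 × 4.2 × 100.0 = 27342 J
q4 (vaporize at 100 °C): 65.1 × 2260.0 = 147126 J
q5 (heat steam 100.0→132.1 °C): 65.1 × 2.01 × 32.1 = 4200 J
Total: 2173 + 21809 + 27342 + 147126 + 4200 = 202650 J = 203 kJ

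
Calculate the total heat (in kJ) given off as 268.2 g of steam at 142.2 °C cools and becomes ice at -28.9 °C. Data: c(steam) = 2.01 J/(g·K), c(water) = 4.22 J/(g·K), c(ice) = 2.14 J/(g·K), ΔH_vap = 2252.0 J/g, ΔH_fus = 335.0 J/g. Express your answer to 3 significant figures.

q1 (cool steam 142.2→100 °C): 268.2 × 2.01 × 42.2 = 22749 J
q2 (condense at 100 °C): 268.2 × 2252.0 = 603986 J
q3 (cool water 100→0 °C): 268.2 × 4.22 × 100.0 = 113180 J
q4 (freeze at 0 °C): 268.2 × 335.0 = 89847 J
q5 (cool ice 0→-28.9 °C): 268.2 × 2.14 × 28.9 = 16587 J
Total: 22749 + 603986 + 113180 + 89847 + 16587 = 846349 J = 846 kJ

q = 846 kJ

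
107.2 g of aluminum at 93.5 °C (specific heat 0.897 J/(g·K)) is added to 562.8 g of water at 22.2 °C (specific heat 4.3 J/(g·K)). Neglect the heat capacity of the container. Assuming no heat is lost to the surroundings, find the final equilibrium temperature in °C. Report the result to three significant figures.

Heat lost by aluminum = heat gained by water.
(107.2)(0.897)(93.5 − T) = (562.8)(4.3)(T − 22.2)
96.1584 (93.5 − T) = 2420.04 (T − 22.2)
8990.8 − 96.1584 T = 2420.04 T − 53725
62715.8 = 2516.1984 T
T = 24.92 °C

T_f = 24.9 °C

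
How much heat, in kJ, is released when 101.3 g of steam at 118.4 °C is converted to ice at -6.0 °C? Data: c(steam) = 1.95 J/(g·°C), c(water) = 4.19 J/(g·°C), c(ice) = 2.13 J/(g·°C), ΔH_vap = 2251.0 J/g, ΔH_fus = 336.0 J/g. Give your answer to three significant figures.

q1 (cool steam 118.4→100 °C): 101.3 × 1.95 × 18.4 = 3635 J
q2 (condense at 100 °C): 101.3 × 2251.0 = 228026 J
q3 (cool water 100→0 °C): 101.3 × 4.19 × 100.0 = 42445 J
q4 (freeze at 0 °C): 101.3 × 336.0 = 34037 J
q5 (cool ice 0→-6.0 °C): 101.3 × 2.13 × 6.0 = 1295 J
Total: 3635 + 228026 + 42445 + 34037 + 1295 = 309438 J = 309 kJ

q = 309 kJ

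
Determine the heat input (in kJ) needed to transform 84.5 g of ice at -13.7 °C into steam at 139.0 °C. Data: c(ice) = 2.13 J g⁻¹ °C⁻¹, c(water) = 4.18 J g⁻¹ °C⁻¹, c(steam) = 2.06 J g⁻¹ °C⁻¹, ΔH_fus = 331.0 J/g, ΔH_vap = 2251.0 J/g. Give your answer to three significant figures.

q1 (heat ice -13.7→0.0 °C): 84.5 × 2.13 × 13.7 = 2466 J
q2 (melt at 0 °C): 84.5 × 331.0 = 27970 J
q3 (heat water 0.0→100.0 °C): 84.5 × 4.18 × 100.0 = 35321 J
q4 (vaporize at 100 °C): 84.5 × 2251.0 = 190210 J
q5 (heat steam 100.0→139.0 °C): 84.5 × 2.06 × 39.0 = 6789 J
Total: 2466 + 27970 + 35321 + 190210 + 6789 = 262756 J = 263 kJ

q = 263 kJ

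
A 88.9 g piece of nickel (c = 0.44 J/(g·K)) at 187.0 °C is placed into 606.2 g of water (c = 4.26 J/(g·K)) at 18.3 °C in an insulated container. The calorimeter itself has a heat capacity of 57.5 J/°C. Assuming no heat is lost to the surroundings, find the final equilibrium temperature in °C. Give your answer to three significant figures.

T_f = 20.8 °C

Heat lost by nickel = heat gained by water + calorimeter.
(88.9)(0.44)(187.0 − T) = [(606.2)(4.26) + 57.5](T − 18.3)
39.116 (187.0 − T) = 2639.912 (T − 18.3)
7314.7 − 39.116 T = 2639.912 T − 48310
55624.7 = 2679.028 T
T = 20.76 °C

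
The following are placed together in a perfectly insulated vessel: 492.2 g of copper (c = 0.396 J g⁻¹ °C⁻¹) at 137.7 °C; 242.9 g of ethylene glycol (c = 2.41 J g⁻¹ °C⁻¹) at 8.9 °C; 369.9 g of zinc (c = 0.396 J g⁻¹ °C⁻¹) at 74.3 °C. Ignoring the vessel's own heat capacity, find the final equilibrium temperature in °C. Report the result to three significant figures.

T_f = 46.3 °C

Σ mᵢcᵢ(T − Tᵢ) = 0  ⇒  T = Σ mᵢcᵢTᵢ / Σ mᵢcᵢ
Σ mᵢcᵢ = 492.2×0.396 + 242.9×2.41 + 369.9×0.396 = 926.7806
Σ mᵢcᵢTᵢ = 194.9112×137.7 + 585.389×8.9 + 146.4804×74.3 = 42933
T = 42933 / 926.7806 = 46.32 °C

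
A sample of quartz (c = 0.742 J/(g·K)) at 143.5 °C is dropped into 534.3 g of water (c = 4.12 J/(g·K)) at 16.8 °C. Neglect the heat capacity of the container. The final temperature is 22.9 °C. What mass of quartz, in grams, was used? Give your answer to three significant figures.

q_gained = (534.3 × 4.12) × (22.9 − 16.8) = 13430 J
q_lost = m × 0.742 × (143.5 − 22.9) = 89.4852 m
m = 13430 / 89.4852 = 150 g

m = 150 g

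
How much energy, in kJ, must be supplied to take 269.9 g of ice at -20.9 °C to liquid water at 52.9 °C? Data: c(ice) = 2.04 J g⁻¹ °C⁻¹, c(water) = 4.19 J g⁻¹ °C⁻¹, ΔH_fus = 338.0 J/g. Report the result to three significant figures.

q1 (heat ice -20.9→0.0 °C): 269.9 × 2.04 × 20.9 = 11507 J
q2 (melt at 0 °C): 269.9 × 338.0 = 91226 J
q3 (heat water 0.0→52.9 °C): 269.9 × 4.19 × 52.9 = 59824 J
Total: 11507 + 91226 + 59824 = 162557 J = 163 kJ

q = 163 kJ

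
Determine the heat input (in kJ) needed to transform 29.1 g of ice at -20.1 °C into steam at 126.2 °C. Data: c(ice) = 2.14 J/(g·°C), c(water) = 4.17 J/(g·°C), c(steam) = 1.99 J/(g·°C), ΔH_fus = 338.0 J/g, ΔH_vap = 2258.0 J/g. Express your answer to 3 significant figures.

q1 (heat ice -20.1→0.0 °C): 29.1 × 2.14 × 20.1 = 1252 J
q2 (melt at 0 °C): 29.1 × 338.0 = 9836 J
q3 (heat water 0.0→100.0 °C): 29.1 × 4.17 × 100.0 = 12135 J
q4 (vaporize at 100 °C): 29.1 × 2258.0 = 65708 J
q5 (heat steam 100.0→126.2 °C): 29.1 × 1.99 × 26.2 = 1517 J
Total: 1252 + 9836 + 12135 + 65708 + 1517 = 90448 J = 90.4 kJ

q = 90.4 kJ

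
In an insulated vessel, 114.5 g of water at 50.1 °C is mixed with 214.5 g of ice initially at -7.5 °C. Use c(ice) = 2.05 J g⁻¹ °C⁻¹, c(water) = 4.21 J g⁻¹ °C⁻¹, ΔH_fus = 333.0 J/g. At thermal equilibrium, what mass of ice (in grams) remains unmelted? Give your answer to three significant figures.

m_ice remaining = 152 g

Heat to warm all ice to 0 °C: 214.5×2.05×7.5 = 3297.9 J
Heat released by water cooling to 0 °C: 114.5×4.21×50.1 = 24150 J
24150 J < 3297.9 + 214.5×333.0 = 74726.4 J, so not all ice melts; final T = 0 °C.
Heat left for melting: 24150 − 3297.9 = 20852.1 J
Mass melted = 20852.1 / 333.0 = 62.62 g
Ice remaining = 214.5 − 62.62 = 151.88 g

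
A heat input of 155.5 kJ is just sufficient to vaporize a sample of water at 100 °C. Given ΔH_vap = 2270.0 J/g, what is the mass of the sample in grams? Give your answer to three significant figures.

m = q / ΔH_vap = 155500 J / 2270.0 J/g = 68.5 g

m = 68.5 g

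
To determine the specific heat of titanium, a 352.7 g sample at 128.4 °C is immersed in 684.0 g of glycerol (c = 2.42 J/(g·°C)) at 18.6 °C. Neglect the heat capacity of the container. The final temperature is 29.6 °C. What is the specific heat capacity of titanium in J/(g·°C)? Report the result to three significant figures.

q_gained = (684.0 × 2.42) × (29.6 − 18.6) = 18210 J
q_lost = 352.7 × c × (128.4 − 29.6) = 34846.76 c
Set equal: c = 18210 / 34846.76 = 0.523 J/(g·°C)

c = 0.523 J/(g·°C)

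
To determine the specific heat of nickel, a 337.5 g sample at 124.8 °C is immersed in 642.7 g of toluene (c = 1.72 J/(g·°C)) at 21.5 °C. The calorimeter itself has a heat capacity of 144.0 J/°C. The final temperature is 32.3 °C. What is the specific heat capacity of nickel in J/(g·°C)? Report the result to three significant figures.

q_gained = (642.7 × 1.72 + 144.0) × (32.3 − 21.5) = 13490 J
q_lost = 337.5 × c × (124.8 − 32.3) = 31218.75 c
Set equal: c = 13490 / 31218.75 = 0.432 J/(g·°C)

c = 0.432 J/(g·°C)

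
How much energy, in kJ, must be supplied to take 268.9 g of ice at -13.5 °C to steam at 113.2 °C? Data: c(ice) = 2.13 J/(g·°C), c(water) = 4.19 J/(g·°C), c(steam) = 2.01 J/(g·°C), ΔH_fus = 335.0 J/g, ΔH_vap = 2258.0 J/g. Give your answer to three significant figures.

q1 (heat ice -13.5→0.0 °C): 268.9 × 2.13 × 13.5 = 7732 J
q2 (melt at 0 °C): 268.9 × 335.0 = 90082 J
q3 (heat water 0.0→100.0 °C): 268.9 × 4.19 × 100.0 = 112669 J
q4 (vaporize at 100 °C): 268.9 × 2258.0 = 607176 J
q5 (heat steam 100.0→113.2 °C): 268.9 × 2.01 × 13.2 = 7134 J
Total: 7732 + 90082 + 112669 + 607176 + 7134 = 824793 J = 825 kJ

q = 825 kJ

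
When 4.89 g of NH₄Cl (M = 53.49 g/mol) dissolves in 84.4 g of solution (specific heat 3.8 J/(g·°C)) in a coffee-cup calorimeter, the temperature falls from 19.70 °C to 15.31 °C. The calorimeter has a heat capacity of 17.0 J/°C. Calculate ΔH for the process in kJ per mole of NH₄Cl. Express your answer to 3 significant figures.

ΔH = 16.2 kJ/mol

|ΔT| = |15.31 − 19.70| = 4.39 °C
|q_surr| = (84.4 × 3.8 + 17.0) × 4.39 = 337.72 × 4.39 = 1483 J
n(NH₄Cl) = 4.89 / 53.49 = 0.09142 mol
Temperature fell, so q_rxn = +|q_surr| = 1.483 kJ
ΔH = q_rxn / n = 16.22 kJ/mol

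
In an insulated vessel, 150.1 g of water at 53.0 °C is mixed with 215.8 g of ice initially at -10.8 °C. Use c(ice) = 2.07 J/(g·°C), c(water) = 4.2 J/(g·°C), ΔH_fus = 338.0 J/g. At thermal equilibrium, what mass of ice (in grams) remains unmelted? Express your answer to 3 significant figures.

m_ice remaining = 131 g

Heat to warm all ice to 0 °C: 215.8×2.07×10.8 = 4824.4 J
Heat released by water cooling to 0 °C: 150.1×4.2×53.0 = 33412 J
33412 J < 4824.4 + 215.8×338.0 = 77764.8 J, so not all ice melts; final T = 0 °C.
Heat left for melting: 33412 − 4824.4 = 28587.6 J
Mass melted = 28587.6 / 338.0 = 84.58 g
Ice remaining = 215.8 − 84.58 = 131.22 g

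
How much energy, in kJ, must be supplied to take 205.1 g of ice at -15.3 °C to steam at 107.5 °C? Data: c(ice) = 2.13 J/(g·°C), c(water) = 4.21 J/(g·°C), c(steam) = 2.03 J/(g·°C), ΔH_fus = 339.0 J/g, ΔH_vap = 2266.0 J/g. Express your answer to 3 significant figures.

q1 (heat ice -15.3→0.0 °C): 205.1 × 2.13 × 15.3 = 6684 J
q2 (melt at 0 °C): 205.1 × 339.0 = 69529 J
q3 (heat water 0.0→100.0 °C): 205.1 × 4.21 × 100.0 = 86347 J
q4 (vaporize at 100 °C): 205.1 × 2266.0 = 464757 J
q5 (heat steam 100.0→107.5 °C): 205.1 × 2.03 × 7.5 = 3123 J
Total: 6684 + 69529 + 86347 + 464757 + 3123 = 630440 J = 630 kJ

q = 630 kJ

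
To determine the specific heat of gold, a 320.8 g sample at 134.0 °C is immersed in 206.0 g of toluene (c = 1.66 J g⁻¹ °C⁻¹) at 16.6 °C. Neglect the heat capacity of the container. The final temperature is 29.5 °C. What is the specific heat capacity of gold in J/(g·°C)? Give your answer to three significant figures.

q_gained = (206.0 × 1.66) × (29.5 − 16.6) = 4411 J
q_lost = 320.8 × c × (134.0 − 29.5) = 33523.6 c
Set equal: c = 4411 / 33523.6 = 0.132 J/(g·°C)

c = 0.132 J/(g·°C)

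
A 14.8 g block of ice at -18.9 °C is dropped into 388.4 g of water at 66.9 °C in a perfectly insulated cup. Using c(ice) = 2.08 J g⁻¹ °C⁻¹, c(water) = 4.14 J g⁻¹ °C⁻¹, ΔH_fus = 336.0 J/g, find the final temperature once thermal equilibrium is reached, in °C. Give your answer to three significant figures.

T_f = 61.1 °C

Heat to bring ice to 0 °C and melt it: q₁ = 14.8×2.08×18.9 + 14.8×336.0 = 5554.6 J
Heat the water can supply cooling to 0 °C: 388.4×4.14×66.9 = 107574 J > q₁, so all ice melts.
Energy balance: 388.4×4.14×(66.9 − T) = 5554.6 + 14.8×4.14×(T − 0)
1607.976(66.9 − T) = 5554.6 + 61.272 T
107574 − 5554.6 = 1669.248 T
T = 102019.4 / 1669.248 = 61.12 °C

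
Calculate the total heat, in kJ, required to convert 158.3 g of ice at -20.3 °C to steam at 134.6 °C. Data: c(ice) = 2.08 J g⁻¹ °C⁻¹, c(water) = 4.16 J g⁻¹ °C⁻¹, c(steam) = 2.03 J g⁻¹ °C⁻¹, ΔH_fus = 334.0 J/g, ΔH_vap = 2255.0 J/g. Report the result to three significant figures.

q1 (heat ice -20.3→0.0 °C): 158.3 × 2.08 × 20.3 = 6684 J
q2 (melt at 0 °C): 158.3 × 334.0 = 52872 J
q3 (heat water 0.0→100.0 °C): 158.3 × 4.16 × 100.0 = 65853 J
q4 (vaporize at 100 °C): 158.3 × 2255.0 = 356967 J
q5 (heat steam 100.0→134.6 °C): 158.3 × 2.03 × 34.6 = 11119 J
Total: 6684 + 52872 + 65853 + 356967 + 11119 = 493495 J = 493 kJ

q = 493 kJ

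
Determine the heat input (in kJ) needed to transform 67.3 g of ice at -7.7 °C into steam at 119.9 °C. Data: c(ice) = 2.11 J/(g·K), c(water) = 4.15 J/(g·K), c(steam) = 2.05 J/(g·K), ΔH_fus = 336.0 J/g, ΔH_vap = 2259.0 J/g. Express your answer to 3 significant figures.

q = 206 kJ

q1 (heat ice -7.7→0.0 °C): 67.3 × 2.11 × 7.7 = 1093 J
q2 (melt at 0 °C): 67.3 × 336.0 = 22613 J
q3 (heat water 0.0→100.0 °C): 67.3 × 4.15 × 100.0 = 27930 J
q4 (vaporize at 100 °C): 67.3 × 2259.0 = 152031 J
q5 (heat steam 100.0→119.9 °C): 67.3 × 2.05 × 19.9 = 2746 J
Total: 1093 + 22613 + 27930 + 152031 + 2746 = 206413 J = 206 kJ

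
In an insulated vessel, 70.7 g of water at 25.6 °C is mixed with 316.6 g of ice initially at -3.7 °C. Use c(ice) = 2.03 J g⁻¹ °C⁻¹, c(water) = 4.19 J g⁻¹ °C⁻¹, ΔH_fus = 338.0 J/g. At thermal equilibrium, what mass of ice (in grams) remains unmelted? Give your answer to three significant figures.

m_ice remaining = 301 g

Heat to warm all ice to 0 °C: 316.6×2.03×3.7 = 2378.0 J
Heat released by water cooling to 0 °C: 70.7×4.19×25.6 = 7583.6 J
7583.6 J < 2378.0 + 316.6×338.0 = 109388.8 J, so not all ice melts; final T = 0 °C.
Heat left for melting: 7583.6 − 2378.0 = 5205.6 J
Mass melted = 5205.6 / 338.0 = 15.40 g
Ice remaining = 316.6 − 15.40 = 301.20 g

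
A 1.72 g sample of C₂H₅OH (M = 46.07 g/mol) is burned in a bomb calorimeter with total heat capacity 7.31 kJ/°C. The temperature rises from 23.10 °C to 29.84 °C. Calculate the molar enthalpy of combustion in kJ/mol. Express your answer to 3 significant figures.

ΔT = 29.84 − 23.10 = 6.74 °C
q_cal = C_cal × ΔT = 7.31 × 6.74 = 49.2694 kJ
n = 1.72 / 46.07 = 0.03733 mol
q_rxn = −q_cal = -49.2694 kJ
ΔH = -49.2694 / 0.03733 = -1320 kJ/mol

ΔH = -1320 kJ/mol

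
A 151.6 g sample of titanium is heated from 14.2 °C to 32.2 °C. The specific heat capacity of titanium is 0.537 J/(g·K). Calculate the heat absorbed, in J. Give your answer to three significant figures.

q = 1470 J

q = m c ΔT = 151.6 × 0.537 × (32.2 − 14.2)
q = 151.6 × 0.537 × 18.0 = 1465 J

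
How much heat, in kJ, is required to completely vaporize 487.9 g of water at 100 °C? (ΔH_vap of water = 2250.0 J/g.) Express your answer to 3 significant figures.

q = 1100 kJ

q = m × ΔH_vap = 487.9 × 2250.0 = 1098000 J = 1100 kJ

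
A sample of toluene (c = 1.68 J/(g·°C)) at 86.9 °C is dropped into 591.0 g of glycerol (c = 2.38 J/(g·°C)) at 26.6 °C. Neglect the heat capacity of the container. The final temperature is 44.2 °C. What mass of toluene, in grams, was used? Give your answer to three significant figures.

q_gained = (591.0 × 2.38) × (44.2 − 26.6) = 24760 J
q_lost = m × 1.68 × (86.9 − 44.2) = 71.736 m
m = 24760 / 71.736 = 345 g

m = 345 g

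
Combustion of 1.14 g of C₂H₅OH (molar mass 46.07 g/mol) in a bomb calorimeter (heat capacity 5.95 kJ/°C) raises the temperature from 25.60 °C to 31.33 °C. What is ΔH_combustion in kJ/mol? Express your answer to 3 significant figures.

ΔT = 31.33 − 25.60 = 5.73 °C
q_cal = C_cal × ΔT = 5.95 × 5.73 = 34.0935 kJ
n = 1.14 / 46.07 = 0.02474 mol
q_rxn = −q_cal = -34.0935 kJ
ΔH = -34.0935 / 0.02474 = -1378 kJ/mol

ΔH = -1380 kJ/mol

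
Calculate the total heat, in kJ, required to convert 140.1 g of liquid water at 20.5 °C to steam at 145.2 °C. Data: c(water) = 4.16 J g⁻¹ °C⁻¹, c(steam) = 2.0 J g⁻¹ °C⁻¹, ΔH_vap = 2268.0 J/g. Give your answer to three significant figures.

q = 377 kJ

q1 (heat water 20.5→100.0 °C): 140.1 × 4.16 × 79.5 = 46334 J
q2 (vaporize at 100 °C): 140.1 × 2268.0 = 317747 J
q3 (heat steam 100.0→145.2 °C): 140.1 × 2.0 × 45.2 = 12665 J
Total: 46334 + 317747 + 12665 = 376746 J = 377 kJ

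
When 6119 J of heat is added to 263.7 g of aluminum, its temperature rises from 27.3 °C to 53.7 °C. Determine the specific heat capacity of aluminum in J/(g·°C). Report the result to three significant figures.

c = q / (m ΔT) = 6119 / (263.7 × 26.4)
c = 6119 / 6961.68 = 0.879 J/(g·°C)

c = 0.879 J/(g·°C)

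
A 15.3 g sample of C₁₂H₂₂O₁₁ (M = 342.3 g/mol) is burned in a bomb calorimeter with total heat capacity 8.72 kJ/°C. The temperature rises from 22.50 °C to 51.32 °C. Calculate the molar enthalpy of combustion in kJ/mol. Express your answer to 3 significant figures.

ΔT = 51.32 − 22.50 = 28.82 °C
q_cal = C_cal × ΔT = 8.72 × 28.82 = 251.3104 kJ
n = 15.3 / 342.3 = 0.04470 mol
q_rxn = −q_cal = -251.3104 kJ
ΔH = -251.3104 / 0.04470 = -5622 kJ/mol

ΔH = -5620 kJ/mol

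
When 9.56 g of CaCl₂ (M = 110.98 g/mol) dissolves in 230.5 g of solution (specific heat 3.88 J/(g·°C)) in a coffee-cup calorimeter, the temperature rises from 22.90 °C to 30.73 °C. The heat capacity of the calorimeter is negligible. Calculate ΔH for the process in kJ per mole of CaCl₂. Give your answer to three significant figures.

ΔH = -81.3 kJ/mol

|ΔT| = |30.73 − 22.90| = 7.83 °C
|q_surr| = (230.5 × 3.88) × 7.83 = 894.34 × 7.83 = 7003 J
n(CaCl₂) = 9.56 / 110.98 = 0.08614 mol
Temperature rose, so q_rxn = −|q_surr| = -7.003 kJ
ΔH = q_rxn / n = -81.30 kJ/mol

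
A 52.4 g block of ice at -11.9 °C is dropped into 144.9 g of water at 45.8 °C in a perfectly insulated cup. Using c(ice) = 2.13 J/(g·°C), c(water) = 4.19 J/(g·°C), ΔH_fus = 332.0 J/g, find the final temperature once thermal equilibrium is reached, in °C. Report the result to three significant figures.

T_f = 11.0 °C

Heat to bring ice to 0 °C and melt it: q₁ = 52.4×2.13×11.9 + 52.4×332.0 = 18725 J
Heat the water can supply cooling to 0 °C: 144.9×4.19×45.8 = 27806.6 J > q₁, so all ice melts.
Energy balance: 144.9×4.19×(45.8 − T) = 18725 + 52.4×4.19×(T − 0)
607.131(45.8 − T) = 18725 + 219.556 T
27806.6 − 18725 = 826.687 T
T = 9081.6 / 826.687 = 10.99 °C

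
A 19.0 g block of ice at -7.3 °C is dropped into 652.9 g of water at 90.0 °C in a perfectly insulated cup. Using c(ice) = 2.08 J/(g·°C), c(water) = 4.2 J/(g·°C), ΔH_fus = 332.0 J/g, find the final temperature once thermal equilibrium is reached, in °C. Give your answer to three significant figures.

T_f = 85.1 °C

Heat to bring ice to 0 °C and melt it: q₁ = 19.0×2.08×7.3 + 19.0×332.0 = 6596.5 J
Heat the water can supply cooling to 0 °C: 652.9×4.2×90.0 = 246796 J > q₁, so all ice melts.
Energy balance: 652.9×4.2×(90.0 − T) = 6596.5 + 19.0×4.2×(T − 0)
2742.18(90.0 − T) = 6596.5 + 79.8 T
246796 − 6596.5 = 2821.98 T
T = 240199.5 / 2821.98 = 85.12 °C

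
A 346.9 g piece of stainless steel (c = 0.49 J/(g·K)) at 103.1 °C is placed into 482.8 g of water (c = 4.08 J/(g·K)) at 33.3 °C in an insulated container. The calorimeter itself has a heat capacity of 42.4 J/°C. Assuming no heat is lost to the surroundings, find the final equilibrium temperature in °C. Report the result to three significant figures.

T_f = 38.7 °C

Heat lost by stainless steel = heat gained by water + calorimeter.
(346.9)(0.49)(103.1 − T) = [(482.8)(4.08) + 42.4](T − 33.3)
169.981 (103.1 − T) = 2012.224 (T − 33.3)
17525 − 169.981 T = 2012.224 T − 67007
84532 = 2182.205 T
T = 38.74 °C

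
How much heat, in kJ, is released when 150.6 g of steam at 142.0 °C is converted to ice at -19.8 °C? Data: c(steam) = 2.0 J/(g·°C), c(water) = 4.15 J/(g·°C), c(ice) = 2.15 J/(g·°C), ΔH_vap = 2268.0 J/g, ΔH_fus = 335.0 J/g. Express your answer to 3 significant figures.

q = 474 kJ

q1 (cool steam 142.0→100 °C): 150.6 × 2.0 × 42.0 = 12650 J
q2 (condense at 100 °C): 150.6 × 2268.0 = 341561 J
q3 (cool water 100→0 °C): 150.6 × 4.15 × 100.0 = 62499 J
q4 (freeze at 0 °C): 150.6 × 335.0 = 50451 J
q5 (cool ice 0→-19.8 °C): 150.6 × 2.15 × 19.8 = 6411 J
Total: 12650 + 341561 + 62499 + 50451 + 6411 = 473572 J = 474 kJ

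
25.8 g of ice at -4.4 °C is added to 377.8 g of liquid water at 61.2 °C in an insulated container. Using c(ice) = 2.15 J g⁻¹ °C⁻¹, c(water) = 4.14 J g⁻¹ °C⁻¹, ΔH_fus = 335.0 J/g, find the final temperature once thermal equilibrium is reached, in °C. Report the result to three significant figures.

T_f = 52.0 °C

Heat to bring ice to 0 °C and melt it: q₁ = 25.8×2.15×4.4 + 25.8×335.0 = 8887.1 J
Heat the water can supply cooling to 0 °C: 377.8×4.14×61.2 = 95722.4 J > q₁, so all ice melts.
Energy balance: 377.8×4.14×(61.2 − T) = 8887.1 + 25.8×4.14×(T − 0)
1564.092(61.2 − T) = 8887.1 + 106.812 T
95722.4 − 8887.1 = 1670.904 T
T = 86835.3 / 1670.904 = 51.97 °C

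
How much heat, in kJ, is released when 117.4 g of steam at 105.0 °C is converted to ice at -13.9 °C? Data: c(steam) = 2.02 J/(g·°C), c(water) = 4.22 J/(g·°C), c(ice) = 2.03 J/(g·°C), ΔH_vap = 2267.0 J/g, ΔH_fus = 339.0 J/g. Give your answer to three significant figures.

q = 360 kJ

q1 (cool steam 105.0→100 °C): 117.4 × 2.02 × 5.0 = 1186 J
q2 (condense at 100 °C): 117.4 × 2267.0 = 266146 J
q3 (cool water 100→0 °C): 117.4 × 4.22 × 100.0 = 49543 J
q4 (freeze at 0 °C): 117.4 × 339.0 = 39799 J
q5 (cool ice 0→-13.9 °C): 117.4 × 2.03 × 13.9 = 3313 J
Total: 1186 + 266146 + 49543 + 39799 + 3313 = 359987 J = 360 kJ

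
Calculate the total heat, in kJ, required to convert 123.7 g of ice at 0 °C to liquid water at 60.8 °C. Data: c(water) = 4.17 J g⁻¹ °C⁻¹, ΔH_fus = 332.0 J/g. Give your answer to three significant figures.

q1 (melt at 0 °C): 123.7 × 332.0 = 41068 J
q2 (heat water 0.0→60.8 °C): 123.7 × 4.17 × 60.8 = 31362 J
Total: 41068 + 31362 = 72430 J = 72.4 kJ

q = 72.4 kJ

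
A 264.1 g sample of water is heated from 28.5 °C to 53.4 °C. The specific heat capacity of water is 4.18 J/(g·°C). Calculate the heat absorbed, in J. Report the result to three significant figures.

q = 27500 J

q = m c ΔT = 264.1 × 4.18 × (53.4 − 28.5)
q = 264.1 × 4.18 × 24.9 = 27490 J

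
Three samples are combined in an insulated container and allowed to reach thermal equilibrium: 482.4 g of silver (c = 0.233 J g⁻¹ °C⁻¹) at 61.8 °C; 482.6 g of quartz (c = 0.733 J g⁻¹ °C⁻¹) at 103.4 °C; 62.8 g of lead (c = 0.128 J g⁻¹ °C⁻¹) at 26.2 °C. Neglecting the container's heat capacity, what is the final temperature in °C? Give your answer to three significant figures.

Σ mᵢcᵢ(T − Tᵢ) = 0  ⇒  T = Σ mᵢcᵢTᵢ / Σ mᵢcᵢ
Σ mᵢcᵢ = 482.4×0.233 + 482.6×0.733 + 62.8×0.128 = 474.1834
Σ mᵢcᵢTᵢ = 112.3992×61.8 + 353.7458×103.4 + 8.0384×26.2 = 43734
T = 43734 / 474.1834 = 92.23 °C

T_f = 92.2 °C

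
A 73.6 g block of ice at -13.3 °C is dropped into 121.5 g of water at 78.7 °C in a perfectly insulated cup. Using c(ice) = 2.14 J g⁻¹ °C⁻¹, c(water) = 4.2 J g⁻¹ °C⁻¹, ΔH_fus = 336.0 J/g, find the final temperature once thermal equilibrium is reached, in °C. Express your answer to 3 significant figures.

Heat to bring ice to 0 °C and melt it: q₁ = 73.6×2.14×13.3 + 73.6×336.0 = 26824 J
Heat the water can supply cooling to 0 °C: 121.5×4.2×78.7 = 40160.6 J > q₁, so all ice melts.
Energy balance: 121.5×4.2×(78.7 − T) = 26824 + 73.6×4.2×(T − 0)
510.3(78.7 − T) = 26824 + 309.12 T
40160.6 − 26824 = 819.42 T
T = 13336.6 / 819.42 = 16.28 °C

T_f = 16.3 °C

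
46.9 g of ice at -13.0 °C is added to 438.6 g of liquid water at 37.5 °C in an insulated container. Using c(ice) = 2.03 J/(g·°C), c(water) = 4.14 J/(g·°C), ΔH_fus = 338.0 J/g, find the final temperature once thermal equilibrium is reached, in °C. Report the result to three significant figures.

T_f = 25.4 °C

Heat to bring ice to 0 °C and melt it: q₁ = 46.9×2.03×13.0 + 46.9×338.0 = 17090 J
Heat the water can supply cooling to 0 °C: 438.6×4.14×37.5 = 68092.7 J > q₁, so all ice melts.
Energy balance: 438.6×4.14×(37.5 − T) = 17090 + 46.9×4.14×(T − 0)
1815.804(37.5 − T) = 17090 + 194.166 T
68092.7 − 17090 = 2009.970 T
T = 51002.7 / 2009.970 = 25.37 °C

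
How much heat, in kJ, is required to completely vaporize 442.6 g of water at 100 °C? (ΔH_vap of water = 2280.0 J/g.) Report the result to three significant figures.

q = 1010 kJ

q = m × ΔH_vap = 442.6 × 2280.0 = 1009000 J = 1010 kJ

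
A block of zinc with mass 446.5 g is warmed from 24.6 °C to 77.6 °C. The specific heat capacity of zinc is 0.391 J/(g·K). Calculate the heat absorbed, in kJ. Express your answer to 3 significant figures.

q = 9.25 kJ

q = m c ΔT = 446.5 × 0.391 × (77.6 − 24.6)
q = 446.5 × 0.391 × 53.0 = 9253 J = 9.25 kJ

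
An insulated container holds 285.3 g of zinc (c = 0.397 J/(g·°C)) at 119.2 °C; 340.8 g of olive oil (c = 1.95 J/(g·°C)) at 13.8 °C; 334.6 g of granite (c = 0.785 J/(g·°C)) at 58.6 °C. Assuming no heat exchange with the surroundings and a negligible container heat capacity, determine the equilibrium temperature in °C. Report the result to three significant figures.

T_f = 36.6 °C

Σ mᵢcᵢ(T − Tᵢ) = 0  ⇒  T = Σ mᵢcᵢTᵢ / Σ mᵢcᵢ
Σ mᵢcᵢ = 285.3×0.397 + 340.8×1.95 + 334.6×0.785 = 1040.4851
Σ mᵢcᵢTᵢ = 113.2641×119.2 + 664.56×13.8 + 262.661×58.6 = 38064
T = 38064 / 1040.4851 = 36.58 °C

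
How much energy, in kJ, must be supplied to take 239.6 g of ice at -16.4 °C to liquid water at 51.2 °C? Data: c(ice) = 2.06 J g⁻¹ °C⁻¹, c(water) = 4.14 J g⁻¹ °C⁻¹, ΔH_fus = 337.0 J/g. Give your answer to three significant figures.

q = 140 kJ

q1 (heat ice -16.4→0.0 °C): 239.6 × 2.06 × 16.4 = 8095 J
q2 (melt at 0 °C): 239.6 × 337.0 = 80745 J
q3 (heat water 0.0→51.2 °C): 239.6 × 4.14 × 51.2 = 50788 J
Total: 8095 + 80745 + 50788 = 139628 J = 140 kJ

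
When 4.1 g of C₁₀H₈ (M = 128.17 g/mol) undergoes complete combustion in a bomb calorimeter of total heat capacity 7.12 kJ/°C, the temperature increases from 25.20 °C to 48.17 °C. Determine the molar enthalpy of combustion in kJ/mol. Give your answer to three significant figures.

ΔT = 48.17 − 25.20 = 22.97 °C
q_cal = C_cal × ΔT = 7.12 × 22.97 = 163.5464 kJ
n = 4.1 / 128.17 = 0.03199 mol
q_rxn = −q_cal = -163.5464 kJ
ΔH = -163.5464 / 0.03199 = -5112 kJ/mol

ΔH = -5110 kJ/mol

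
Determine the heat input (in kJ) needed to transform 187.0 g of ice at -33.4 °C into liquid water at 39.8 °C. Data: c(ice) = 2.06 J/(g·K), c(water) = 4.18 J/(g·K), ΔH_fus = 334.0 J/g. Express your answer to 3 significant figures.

q = 106 kJ

q1 (heat ice -33.4→0.0 °C): 187.0 × 2.06 × 33.4 = 12866 J
q2 (melt at 0 °C): 187.0 × 334.0 = 62458 J
q3 (heat water 0.0→39.8 °C): 187.0 × 4.18 × 39.8 = 31110 J
Total: 12866 + 62458 + 31110 = 106434 J = 106 kJ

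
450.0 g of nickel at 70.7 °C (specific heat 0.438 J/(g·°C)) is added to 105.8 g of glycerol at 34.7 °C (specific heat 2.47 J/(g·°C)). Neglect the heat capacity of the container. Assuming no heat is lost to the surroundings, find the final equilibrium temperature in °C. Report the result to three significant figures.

T_f = 50.2 °C

Heat lost by nickel = heat gained by glycerol.
(450.0)(0.438)(70.7 − T) = (105.8)(2.47)(T − 34.7)
197.1 (70.7 − T) = 261.326 (T − 34.7)
13935 − 197.1 T = 261.326 T − 9068.0
23003.0 = 458.426 T
T = 50.18 °C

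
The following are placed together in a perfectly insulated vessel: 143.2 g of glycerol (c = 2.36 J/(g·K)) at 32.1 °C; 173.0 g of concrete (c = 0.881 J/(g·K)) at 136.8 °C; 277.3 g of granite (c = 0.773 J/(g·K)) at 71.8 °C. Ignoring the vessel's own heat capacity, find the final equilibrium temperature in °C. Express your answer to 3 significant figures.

T_f = 66.8 °C

Σ mᵢcᵢ(T − Tᵢ) = 0  ⇒  T = Σ mᵢcᵢTᵢ / Σ mᵢcᵢ
Σ mᵢcᵢ = 143.2×2.36 + 173.0×0.881 + 277.3×0.773 = 704.7179
Σ mᵢcᵢTᵢ = 337.952×32.1 + 152.413×136.8 + 214.3529×71.8 = 47089
T = 47089 / 704.7179 = 66.82 °C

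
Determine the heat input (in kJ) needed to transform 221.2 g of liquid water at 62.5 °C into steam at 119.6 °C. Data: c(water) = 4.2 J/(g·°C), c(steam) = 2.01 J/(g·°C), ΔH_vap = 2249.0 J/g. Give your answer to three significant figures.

q1 (heat water 62.5→100.0 °C): 221.2 × 4.2 × 37.5 = 34839 J
q2 (vaporize at 100 °C): 221.2 × 2249.0 = 497479 J
q3 (heat steam 100.0→119.6 °C): 221.2 × 2.01 × 19.6 = 8714 J
Total: 34839 + 497479 + 8714 = 541032 J = 541 kJ

q = 541 kJ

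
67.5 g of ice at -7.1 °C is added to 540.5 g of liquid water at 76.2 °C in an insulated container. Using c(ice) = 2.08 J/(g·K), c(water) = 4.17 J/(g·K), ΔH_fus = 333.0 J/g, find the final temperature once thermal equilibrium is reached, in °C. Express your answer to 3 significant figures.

Heat to bring ice to 0 °C and melt it: q₁ = 67.5×2.08×7.1 + 67.5×333.0 = 23474 J
Heat the water can supply cooling to 0 °C: 540.5×4.17×76.2 = 171746 J > q₁, so all ice melts.
Energy balance: 540.5×4.17×(76.2 − T) = 23474 + 67.5×4.17×(T − 0)
2253.885(76.2 − T) = 23474 + 281.475 T
171746 − 23474 = 2535.360 T
T = 148272 / 2535.360 = 58.48 °C

T_f = 58.5 °C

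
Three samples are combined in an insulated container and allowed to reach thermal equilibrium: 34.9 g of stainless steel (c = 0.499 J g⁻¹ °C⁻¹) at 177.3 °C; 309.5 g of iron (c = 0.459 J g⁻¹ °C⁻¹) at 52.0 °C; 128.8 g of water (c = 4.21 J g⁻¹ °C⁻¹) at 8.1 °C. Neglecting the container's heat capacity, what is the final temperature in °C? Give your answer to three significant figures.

Σ mᵢcᵢ(T − Tᵢ) = 0  ⇒  T = Σ mᵢcᵢTᵢ / Σ mᵢcᵢ
Σ mᵢcᵢ = 34.9×0.499 + 309.5×0.459 + 128.8×4.21 = 701.7236
Σ mᵢcᵢTᵢ = 17.4151×177.3 + 142.0605×52.0 + 542.248×8.1 = 14867
T = 14867 / 701.7236 = 21.19 °C

T_f = 21.2 °C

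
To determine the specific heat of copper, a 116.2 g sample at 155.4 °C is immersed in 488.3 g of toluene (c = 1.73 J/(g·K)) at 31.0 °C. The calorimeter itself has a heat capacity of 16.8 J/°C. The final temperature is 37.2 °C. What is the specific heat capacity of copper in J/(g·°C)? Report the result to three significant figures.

q_gained = (488.3 × 1.73 + 16.8) × (37.2 − 31.0) = 5342 J
q_lost = 116.2 × c × (155.4 − 37.2) = 13734.84 c
Set equal: c = 5342 / 13734.84 = 0.389 J/(g·°C)

c = 0.389 J/(g·°C)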